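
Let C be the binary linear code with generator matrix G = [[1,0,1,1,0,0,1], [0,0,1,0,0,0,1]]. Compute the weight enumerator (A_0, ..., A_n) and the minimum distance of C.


Weight distribution: A_0 = 1, A_2 = 2, A_4 = 1. Minimum distance d = 2.

Enumerate all 2^2 = 4 messages m ∈ F_2^2.
For each, compute codeword c = mG in F_2^7, then tally its weight.
  m = 00 → c = 0000000, weight = 0.
  m = 10 → c = 1011001, weight = 4.
  m = 01 → c = 0010001, weight = 2.
  m = 11 → c = 1001000, weight = 2.
Tally weights:
  weight 0: 1 codewords.
  weight 2: 2 codewords.
  weight 4: 1 codewords.
Minimum distance d = smallest w > 0 with A_w > 0 = 2.
Sanity: Σ A_w = 4 = 2^2 = 4 ✓.


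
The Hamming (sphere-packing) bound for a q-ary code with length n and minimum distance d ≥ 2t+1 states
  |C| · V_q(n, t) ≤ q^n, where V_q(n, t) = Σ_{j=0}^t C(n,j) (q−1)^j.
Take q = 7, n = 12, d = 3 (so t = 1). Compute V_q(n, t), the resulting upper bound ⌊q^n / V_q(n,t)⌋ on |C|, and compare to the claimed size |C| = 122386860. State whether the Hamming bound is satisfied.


V_q(n, t) = 73, q^n = 13841287201, Hamming bound = 189606673, |C| = 122386860 ≤ bound (satisfied).

Step 1: Compute V_q(n, t) = Σ_{j=0}^1 C(n, j) (q−1)^j.
  j = 0: C(12,0)·(6)^0 = 1·1 = 1.
  j = 1: C(12,1)·(6)^1 = 12·6 = 72.
  V_q(n, t) = 1 + 72 = 73.
Step 2: q^n = 7^12 = 13841287201.
Step 3: Hamming bound ⌊q^n / V_q(n,t)⌋ = ⌊13841287201/73⌋ = 189606673.
Step 4: Compare |C| = 122386860 to 189606673: satisfied.
The claimed |C| lies below the Hamming bound.


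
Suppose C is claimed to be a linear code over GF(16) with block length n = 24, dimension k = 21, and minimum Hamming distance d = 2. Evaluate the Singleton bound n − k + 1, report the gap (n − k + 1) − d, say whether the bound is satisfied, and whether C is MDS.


Singleton RHS = n − k + 1 = 4, slack = 2, bound satisfied, not MDS.

Singleton bound: d ≤ n − k + 1.
Here n = 24, k = 21, so n − k + 1 = 4.
Given d = 2, check d ≤ 4: YES.
Slack = (n − k + 1) − d = 2.
The code is NOT MDS (slack = 2 > 0).
Description: the claimed parameters are [24, 21, 2]_16; such a code would be non-MDS.


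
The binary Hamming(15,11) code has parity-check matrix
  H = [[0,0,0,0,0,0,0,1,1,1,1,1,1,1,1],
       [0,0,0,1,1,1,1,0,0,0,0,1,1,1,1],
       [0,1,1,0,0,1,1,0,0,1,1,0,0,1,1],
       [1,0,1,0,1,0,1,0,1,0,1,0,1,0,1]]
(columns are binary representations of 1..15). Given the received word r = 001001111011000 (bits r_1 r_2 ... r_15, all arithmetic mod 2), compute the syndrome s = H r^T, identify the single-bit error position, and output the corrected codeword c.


s = (0, 1, 0, 0)^T, error position = 4, corrected codeword c = 001101111011000

Compute s = H r^T mod 2 one row at a time:
  s_1 = 1 + 1 + 0 + 1 + 1 + 0 + 0 + 0 = 4 ≡ 0 (mod 2).
  s_2 = 0 + 0 + 1 + 1 + 1 + 0 + 0 + 0 = 3 ≡ 1 (mod 2).
  s_3 = 0 + 1 + 1 + 1 + 0 + 1 + 0 + 0 = 4 ≡ 0 (mod 2).
  s_4 = 0 + 1 + 0 + 1 + 1 + 1 + 0 + 0 = 4 ≡ 0 (mod 2).
s = (0, 1, 0, 0)^T — this equals column 4 of H (binary 0100), so error is at position 4.
Correct: flip bit 4 of r = 001001111011000 to get c = 001101111011000.


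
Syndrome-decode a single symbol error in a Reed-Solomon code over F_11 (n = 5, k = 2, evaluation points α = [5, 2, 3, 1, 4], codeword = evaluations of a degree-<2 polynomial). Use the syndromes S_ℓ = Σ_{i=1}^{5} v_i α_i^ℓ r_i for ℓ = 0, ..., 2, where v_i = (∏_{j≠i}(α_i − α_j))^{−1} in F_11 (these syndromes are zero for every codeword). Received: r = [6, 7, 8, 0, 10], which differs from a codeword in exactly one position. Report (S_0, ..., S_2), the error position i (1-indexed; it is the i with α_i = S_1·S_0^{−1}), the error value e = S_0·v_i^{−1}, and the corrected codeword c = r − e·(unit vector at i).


S = (4, 1, 3), error at position 3, error magnitude e = 5, c = [6, 7, 3, 0, 10].

Step 1: column multipliers v_i = (∏_{j≠i}(α_i − α_j))^{−1} mod 11.
  i = 1 (α = 5): (5−2)(5−3)(5−1)(5−4) = 3·2·4·1 = 24 ≡ 2, so v_1 = 2^{−1} = 6 (mod 11).
  i = 2 (α = 2): (2−5)(2−3)(2−1)(2−4) = (−3)·(−1)·1·(−2) = −6 ≡ 5, so v_2 = 5^{−1} = 9 (mod 11).
  i = 3 (α = 3): (3−5)(3−2)(3−1)(3−4) = (−2)·1·2·(−1) = 4 ≡ 4, so v_3 = 4^{−1} = 3 (mod 11).
  i = 4 (α = 1): (1−5)(1−2)(1−3)(1−4) = (−4)·(−1)·(−2)·(−3) = 24 ≡ 2, so v_4 = 2^{−1} = 6 (mod 11).
  i = 5 (α = 4): (4−5)(4−2)(4−3)(4−1) = (−1)·2·1·3 = −6 ≡ 5, so v_5 = 5^{−1} = 9 (mod 11).
  v = [6, 9, 3, 6, 9].
Step 2: syndromes of r = [6, 7, 8, 0, 10] (all sums mod 11).
  S_0 = Σ v_i r_i = 6·6 + 9·7 + 3·8 + 6·0 + 9·10 = 213 ≡ 4.
  S_1 = Σ v_i α_i r_i = 6·5·6 + 9·2·7 + 3·3·8 + 6·1·0 + 9·4·10 = 738 ≡ 1.
  α_i^2 mod 11 = [3, 4, 9, 1, 5].
  S_2 = Σ v_i α_i^2 r_i = 6·3·6 + 9·4·7 + 3·9·8 + 6·1·0 + 9·5·10 = 1026 ≡ 3.
  S = (4, 1, 3) ≠ 0, so r is not a codeword (an error is present).
Step 3: locate the error. For a single error e at position i, S_ℓ = v_i·e·α_i^ℓ, so α_err = S_1/S_0.
  S_0^{−1} = 4^{−1} = 3 (mod 11), so α_err = 1·3 = 3 ≡ 3 = α_3. Error position i = 3.
  Consistency check: S_2/S_1 = 3·1 = 3 ≡ 3 = α_err ✓ (single-error assumption holds).
Step 4: error magnitude e = S_0/v_3 = S_0·∏_{j≠3}(α_3 − α_j) = 4·4 = 16 ≡ 5 (mod 11).
Step 5: correct position 3: c_3 = r_3 − e = 8 − 5 ≡ 3 (mod 11). Hence c = [6, 7, 3, 0, 10].
  Check: interpolating c through the α_i gives m(x) = 4 + 7·x (degree < 2) with m(α_i) = c_i for every i, so c is indeed a codeword.


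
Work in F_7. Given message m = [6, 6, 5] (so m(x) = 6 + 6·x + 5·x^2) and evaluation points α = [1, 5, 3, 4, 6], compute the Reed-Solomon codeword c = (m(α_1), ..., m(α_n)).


c = [3, 0, 6, 5, 5]

Message polynomial: m(x) = 6 + 6·x + 5·x^2 (mod 7).
For each evaluation point α_i, compute m(α_i) mod 7:
  α_1 = 1: Horner steps 5 → 4 → 3, so m(1) = 3.
  α_2 = 5: Horner steps 5 → 3 → 0, so m(5) = 0.
  α_3 = 3: Horner steps 5 → 0 → 6, so m(3) = 6.
  α_4 = 4: Horner steps 5 → 5 → 5, so m(4) = 5.
  α_5 = 6: Horner steps 5 → 1 → 5, so m(6) = 5.
Codeword c = [3, 0, 6, 5, 5] ∈ F_7^5.


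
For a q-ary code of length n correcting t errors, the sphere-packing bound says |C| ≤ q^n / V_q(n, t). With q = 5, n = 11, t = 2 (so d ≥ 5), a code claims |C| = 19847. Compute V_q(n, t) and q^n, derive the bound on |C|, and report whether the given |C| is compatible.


V_q(n, t) = 925, q^n = 48828125, Hamming bound = 52787, |C| = 19847 ≤ bound (satisfied).

Step 1: Compute V_q(n, t) = Σ_{j=0}^2 C(n, j) (q−1)^j.
  j = 0: C(11,0)·(4)^0 = 1·1 = 1.
  j = 1: C(11,1)·(4)^1 = 11·4 = 44.
  j = 2: C(11,2)·(4)^2 = 55·16 = 880.
  V_q(n, t) = 1 + 44 + 880 = 925.
Step 2: q^n = 5^11 = 48828125.
Step 3: Hamming bound ⌊q^n / V_q(n,t)⌋ = ⌊48828125/925⌋ = 52787.
Step 4: Compare |C| = 19847 to 52787: satisfied.
The claimed |C| lies below the Hamming bound.


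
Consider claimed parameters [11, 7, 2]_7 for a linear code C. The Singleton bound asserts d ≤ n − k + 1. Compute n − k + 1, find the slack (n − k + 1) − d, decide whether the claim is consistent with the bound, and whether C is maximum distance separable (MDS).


Singleton RHS = n − k + 1 = 5, slack = 3, bound satisfied, not MDS.

Singleton bound: d ≤ n − k + 1.
Here n = 11, k = 7, so n − k + 1 = 5.
Given d = 2, check d ≤ 5: YES.
Slack = (n − k + 1) − d = 3.
The code is NOT MDS (slack = 3 > 0).
Description: the claimed parameters are [11, 7, 2]_7; such a code would be non-MDS.


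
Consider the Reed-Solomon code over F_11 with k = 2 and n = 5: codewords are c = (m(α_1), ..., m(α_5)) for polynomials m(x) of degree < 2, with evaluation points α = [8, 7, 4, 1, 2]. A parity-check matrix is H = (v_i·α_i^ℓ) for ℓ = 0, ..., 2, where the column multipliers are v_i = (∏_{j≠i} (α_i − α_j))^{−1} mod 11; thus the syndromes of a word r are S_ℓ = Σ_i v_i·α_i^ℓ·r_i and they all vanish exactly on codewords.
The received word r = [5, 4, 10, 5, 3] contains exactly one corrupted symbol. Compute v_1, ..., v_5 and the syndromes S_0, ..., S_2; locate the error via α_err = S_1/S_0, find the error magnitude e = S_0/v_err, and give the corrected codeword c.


S = (1, 8, 9), error at position 1, error magnitude e = 3, c = [2, 4, 10, 5, 3].

Step 1: column multipliers v_i = (∏_{j≠i}(α_i − α_j))^{−1} mod 11.
  i = 1 (α = 8): (8−7)(8−4)(8−1)(8−2) = 1·4·7·6 = 168 ≡ 3, so v_1 = 3^{−1} = 4 (mod 11).
  i = 2 (α = 7): (7−8)(7−4)(7−1)(7−2) = (−1)·3·6·5 = −90 ≡ 9, so v_2 = 9^{−1} = 5 (mod 11).
  i = 3 (α = 4): (4−8)(4−7)(4−1)(4−2) = (−4)·(−3)·3·2 = 72 ≡ 6, so v_3 = 6^{−1} = 2 (mod 11).
  i = 4 (α = 1): (1−8)(1−7)(1−4)(1−2) = (−7)·(−6)·(−3)·(−1) = 126 ≡ 5, so v_4 = 5^{−1} = 9 (mod 11).
  i = 5 (α = 2): (2−8)(2−7)(2−4)(2−1) = (−6)·(−5)·(−2)·1 = −60 ≡ 6, so v_5 = 6^{−1} = 2 (mod 11).
  v = [4, 5, 2, 9, 2].
Step 2: syndromes of r = [5, 4, 10, 5, 3] (all sums mod 11).
  S_0 = Σ v_i r_i = 4·5 + 5·4 + 2·10 + 9·5 + 2·3 = 111 ≡ 1.
  S_1 = Σ v_i α_i r_i = 4·8·5 + 5·7·4 + 2·4·10 + 9·1·5 + 2·2·3 = 437 ≡ 8.
  α_i^2 mod 11 = [9, 5, 5, 1, 4].
  S_2 = Σ v_i α_i^2 r_i = 4·9·5 + 5·5·4 + 2·5·10 + 9·1·5 + 2·4·3 = 449 ≡ 9.
  S = (1, 8, 9) ≠ 0, so r is not a codeword (an error is present).
Step 3: locate the error. For a single error e at position i, S_ℓ = v_i·e·α_i^ℓ, so α_err = S_1/S_0.
  S_0^{−1} = 1^{−1} = 1 (mod 11), so α_err = 8·1 = 8 ≡ 8 = α_1. Error position i = 1.
  Consistency check: S_2/S_1 = 9·7 = 63 ≡ 8 = α_err ✓ (single-error assumption holds).
Step 4: error magnitude e = S_0/v_1 = S_0·∏_{j≠1}(α_1 − α_j) = 1·3 = 3 ≡ 3 (mod 11).
Step 5: correct position 1: c_1 = r_1 − e = 5 − 3 ≡ 2 (mod 11). Hence c = [2, 4, 10, 5, 3].
  Check: interpolating c through the α_i gives m(x) = 7 + 9·x (degree < 2) with m(α_i) = c_i for every i, so c is indeed a codeword.


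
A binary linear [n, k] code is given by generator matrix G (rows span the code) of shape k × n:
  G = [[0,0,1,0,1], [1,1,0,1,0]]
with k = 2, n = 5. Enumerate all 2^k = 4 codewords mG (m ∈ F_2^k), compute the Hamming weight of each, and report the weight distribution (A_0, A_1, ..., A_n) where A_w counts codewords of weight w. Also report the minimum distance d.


Weight distribution: A_0 = 1, A_2 = 1, A_3 = 1, A_5 = 1. Minimum distance d = 2.

Enumerate all 2^2 = 4 messages m ∈ F_2^2.
For each, compute codeword c = mG in F_2^5, then tally its weight.
  m = 00 → c = 00000, weight = 0.
  m = 10 → c = 00101, weight = 2.
  m = 01 → c = 11010, weight = 3.
  m = 11 → c = 11111, weight = 5.
Tally weights:
  weight 0: 1 codewords.
  weight 2: 1 codewords.
  weight 3: 1 codewords.
  weight 5: 1 codewords.
Minimum distance d = smallest w > 0 with A_w > 0 = 2.
Sanity: Σ A_w = 4 = 2^2 = 4 ✓.


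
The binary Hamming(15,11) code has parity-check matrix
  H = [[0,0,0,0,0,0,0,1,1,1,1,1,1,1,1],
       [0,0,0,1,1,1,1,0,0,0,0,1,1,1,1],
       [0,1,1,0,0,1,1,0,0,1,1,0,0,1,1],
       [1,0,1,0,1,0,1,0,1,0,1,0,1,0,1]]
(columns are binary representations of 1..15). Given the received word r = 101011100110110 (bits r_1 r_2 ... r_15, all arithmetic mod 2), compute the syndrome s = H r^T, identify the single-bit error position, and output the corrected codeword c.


s = (0, 1, 0, 0)^T, error position = 4, corrected codeword c = 101111100110110

Compute s = H r^T mod 2 one row at a time:
  s_1 = 0 + 0 + 1 + 1 + 0 + 1 + 1 + 0 = 4 ≡ 0 (mod 2).
  s_2 = 0 + 1 + 1 + 1 + 0 + 1 + 1 + 0 = 5 ≡ 1 (mod 2).
  s_3 = 0 + 1 + 1 + 1 + 1 + 1 + 1 + 0 = 6 ≡ 0 (mod 2).
  s_4 = 1 + 1 + 1 + 1 + 0 + 1 + 1 + 0 = 6 ≡ 0 (mod 2).
s = (0, 1, 0, 0)^T — this equals column 4 of H (binary 0100), so error is at position 4.
Correct: flip bit 4 of r = 101011100110110 to get c = 101111100110110.


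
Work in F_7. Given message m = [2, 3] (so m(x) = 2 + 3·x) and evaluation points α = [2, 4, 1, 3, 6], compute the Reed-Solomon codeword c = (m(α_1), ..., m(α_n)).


c = [1, 0, 5, 4, 6]

Message polynomial: m(x) = 2 + 3·x (mod 7).
For each evaluation point α_i, compute m(α_i) mod 7:
  α_1 = 2: Horner steps 3 → 1, so m(2) = 1.
  α_2 = 4: Horner steps 3 → 0, so m(4) = 0.
  α_3 = 1: Horner steps 3 → 5, so m(1) = 5.
  α_4 = 3: Horner steps 3 → 4, so m(3) = 4.
  α_5 = 6: Horner steps 3 → 6, so m(6) = 6.
Codeword c = [1, 0, 5, 4, 6] ∈ F_7^5.


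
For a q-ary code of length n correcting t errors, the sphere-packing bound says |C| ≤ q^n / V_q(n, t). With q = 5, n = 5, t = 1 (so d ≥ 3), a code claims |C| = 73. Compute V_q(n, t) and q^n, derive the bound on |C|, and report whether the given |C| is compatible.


V_q(n, t) = 21, q^n = 3125, Hamming bound = 148, |C| = 73 ≤ bound (satisfied).

Step 1: Compute V_q(n, t) = Σ_{j=0}^1 C(n, j) (q−1)^j.
  j = 0: C(5,0)·(4)^0 = 1·1 = 1.
  j = 1: C(5,1)·(4)^1 = 5·4 = 20.
  V_q(n, t) = 1 + 20 = 21.
Step 2: q^n = 5^5 = 3125.
Step 3: Hamming bound ⌊q^n / V_q(n,t)⌋ = ⌊3125/21⌋ = 148.
Step 4: Compare |C| = 73 to 148: satisfied.
The claimed |C| lies below the Hamming bound.


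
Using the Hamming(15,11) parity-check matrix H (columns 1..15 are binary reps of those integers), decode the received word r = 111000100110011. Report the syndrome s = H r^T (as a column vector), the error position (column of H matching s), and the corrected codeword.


s = (0, 1, 1, 1)^T, error position = 7, corrected codeword c = 111000000110011

Compute s = H r^T mod 2 one row at a time:
  s_1 = 0 + 0 + 1 + 1 + 0 + 0 + 1 + 1 = 4 ≡ 0 (mod 2).
  s_2 = 0 + 0 + 0 + 1 + 0 + 0 + 1 + 1 = 3 ≡ 1 (mod 2).
  s_3 = 1 + 1 + 0 + 1 + 1 + 1 + 1 + 1 = 7 ≡ 1 (mod 2).
  s_4 = 1 + 1 + 0 + 1 + 0 + 1 + 0 + 1 = 5 ≡ 1 (mod 2).
s = (0, 1, 1, 1)^T — this equals column 7 of H (binary 0111), so error is at position 7.
Correct: flip bit 7 of r = 111000100110011 to get c = 111000000110011.


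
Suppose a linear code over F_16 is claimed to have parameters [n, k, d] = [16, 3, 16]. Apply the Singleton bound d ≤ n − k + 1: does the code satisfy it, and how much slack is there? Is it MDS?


Singleton RHS = n − k + 1 = 14, slack = -2, bound violated (no such code; not MDS).

Singleton bound: d ≤ n − k + 1.
Here n = 16, k = 3, so n − k + 1 = 14.
Given d = 16, check d ≤ 14: NO.
Slack = (n − k + 1) − d = -2.
The slack is negative: d = 16 exceeds n − k + 1 = 14 by 2, so the Singleton bound is violated and no linear [16, 3, 16]_16 code can exist. In particular it is not MDS (MDS requires d = n − k + 1 exactly).
Description: the claimed parameters are [16, 3, 16]_16; such a code would be impossible (violates the Singleton bound).


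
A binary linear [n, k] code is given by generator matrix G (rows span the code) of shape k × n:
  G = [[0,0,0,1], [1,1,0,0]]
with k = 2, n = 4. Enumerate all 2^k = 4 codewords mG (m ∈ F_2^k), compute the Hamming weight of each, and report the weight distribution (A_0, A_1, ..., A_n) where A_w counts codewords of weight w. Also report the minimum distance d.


Weight distribution: A_0 = 1, A_1 = 1, A_2 = 1, A_3 = 1. Minimum distance d = 1.

Enumerate all 2^2 = 4 messages m ∈ F_2^2.
For each, compute codeword c = mG in F_2^4, then tally its weight.
  m = 00 → c = 0000, weight = 0.
  m = 10 → c = 0001, weight = 1.
  m = 01 → c = 1100, weight = 2.
  m = 11 → c = 1101, weight = 3.
Tally weights:
  weight 0: 1 codewords.
  weight 1: 1 codewords.
  weight 2: 1 codewords.
  weight 3: 1 codewords.
Minimum distance d = smallest w > 0 with A_w > 0 = 1.
Sanity: Σ A_w = 4 = 2^2 = 4 ✓.


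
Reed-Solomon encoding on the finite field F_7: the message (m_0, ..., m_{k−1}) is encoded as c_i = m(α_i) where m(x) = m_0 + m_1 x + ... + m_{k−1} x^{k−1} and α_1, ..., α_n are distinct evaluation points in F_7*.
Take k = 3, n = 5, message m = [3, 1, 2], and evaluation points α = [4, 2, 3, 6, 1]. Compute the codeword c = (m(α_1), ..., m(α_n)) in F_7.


c = [4, 6, 3, 4, 6]

Message polynomial: m(x) = 3 + 1·x + 2·x^2 (mod 7).
For each evaluation point α_i, compute m(α_i) mod 7:
  α_1 = 4: Horner steps 2 → 2 → 4, so m(4) = 4.
  α_2 = 2: Horner steps 2 → 5 → 6, so m(2) = 6.
  α_3 = 3: Horner steps 2 → 0 → 3, so m(3) = 3.
  α_4 = 6: Horner steps 2 → 6 → 4, so m(6) = 4.
  α_5 = 1: Horner steps 2 → 3 → 6, so m(1) = 6.
Codeword c = [4, 6, 3, 4, 6] ∈ F_7^5.


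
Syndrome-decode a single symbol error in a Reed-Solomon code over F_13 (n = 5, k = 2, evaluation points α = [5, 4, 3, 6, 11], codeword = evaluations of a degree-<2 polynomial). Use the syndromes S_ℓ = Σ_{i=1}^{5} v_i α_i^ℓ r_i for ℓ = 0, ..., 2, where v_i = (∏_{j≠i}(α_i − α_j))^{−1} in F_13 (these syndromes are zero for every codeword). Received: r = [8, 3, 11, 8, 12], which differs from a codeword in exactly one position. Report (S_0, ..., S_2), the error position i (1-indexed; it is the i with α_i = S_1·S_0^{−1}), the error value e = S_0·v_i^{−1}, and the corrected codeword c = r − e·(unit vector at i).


S = (11, 1, 6), error at position 4, error magnitude e = 8, c = [8, 3, 11, 0, 12].

Step 1: column multipliers v_i = (∏_{j≠i}(α_i − α_j))^{−1} mod 13.
  i = 1 (α = 5): (5−4)(5−3)(5−6)(5−11) = 1·2·(−1)·(−6) = 12 ≡ 12, so v_1 = 12^{−1} = 12 (mod 13).
  i = 2 (α = 4): (4−5)(4−3)(4−6)(4−11) = (−1)·1·(−2)·(−7) = −14 ≡ 12, so v_2 = 12^{−1} = 12 (mod 13).
  i = 3 (α = 3): (3−5)(3−4)(3−6)(3−11) = (−2)·(−1)·(−3)·(−8) = 48 ≡ 9, so v_3 = 9^{−1} = 3 (mod 13).
  i = 4 (α = 6): (6−5)(6−4)(6−3)(6−11) = 1·2·3·(−5) = −30 ≡ 9, so v_4 = 9^{−1} = 3 (mod 13).
  i = 5 (α = 11): (11−5)(11−4)(11−3)(11−6) = 6·7·8·5 = 1680 ≡ 3, so v_5 = 3^{−1} = 9 (mod 13).
  v = [12, 12, 3, 3, 9].
Step 2: syndromes of r = [8, 3, 11, 8, 12] (all sums mod 13).
  S_0 = Σ v_i r_i = 12·8 + 12·3 + 3·11 + 3·8 + 9·12 = 297 ≡ 11.
  S_1 = Σ v_i α_i r_i = 12·5·8 + 12·4·3 + 3·3·11 + 3·6·8 + 9·11·12 = 2055 ≡ 1.
  α_i^2 mod 13 = [12, 3, 9, 10, 4].
  S_2 = Σ v_i α_i^2 r_i = 12·12·8 + 12·3·3 + 3·9·11 + 3·10·8 + 9·4·12 = 2229 ≡ 6.
  S = (11, 1, 6) ≠ 0, so r is not a codeword (an error is present).
Step 3: locate the error. For a single error e at position i, S_ℓ = v_i·e·α_i^ℓ, so α_err = S_1/S_0.
  S_0^{−1} = 11^{−1} = 6 (mod 13), so α_err = 1·6 = 6 ≡ 6 = α_4. Error position i = 4.
  Consistency check: S_2/S_1 = 6·1 = 6 ≡ 6 = α_err ✓ (single-error assumption holds).
Step 4: error magnitude e = S_0/v_4 = S_0·∏_{j≠4}(α_4 − α_j) = 11·9 = 99 ≡ 8 (mod 13).
Step 5: correct position 4: c_4 = r_4 − e = 8 − 8 ≡ 0 (mod 13). Hence c = [8, 3, 11, 0, 12].
  Check: interpolating c through the α_i gives m(x) = 9 + 5·x (degree < 2) with m(α_i) = c_i for every i, so c is indeed a codeword.


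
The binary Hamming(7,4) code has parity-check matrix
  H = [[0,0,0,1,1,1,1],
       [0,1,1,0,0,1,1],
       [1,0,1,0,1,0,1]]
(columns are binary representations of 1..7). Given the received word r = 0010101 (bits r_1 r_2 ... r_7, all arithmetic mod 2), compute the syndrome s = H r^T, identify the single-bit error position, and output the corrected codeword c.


s = (0, 0, 1)^T, error position = 1, corrected codeword c = 1010101

Compute s = H r^T mod 2 one row at a time:
  s_1 = 0 + 1 + 0 + 1 = 2 ≡ 0 (mod 2).
  s_2 = 0 + 1 + 0 + 1 = 2 ≡ 0 (mod 2).
  s_3 = 0 + 1 + 1 + 1 = 3 ≡ 1 (mod 2).
s = (0, 0, 1)^T — this equals column 1 of H (binary 001), so error is at position 1.
Correct: flip bit 1 of r = 0010101 to get c = 1010101.


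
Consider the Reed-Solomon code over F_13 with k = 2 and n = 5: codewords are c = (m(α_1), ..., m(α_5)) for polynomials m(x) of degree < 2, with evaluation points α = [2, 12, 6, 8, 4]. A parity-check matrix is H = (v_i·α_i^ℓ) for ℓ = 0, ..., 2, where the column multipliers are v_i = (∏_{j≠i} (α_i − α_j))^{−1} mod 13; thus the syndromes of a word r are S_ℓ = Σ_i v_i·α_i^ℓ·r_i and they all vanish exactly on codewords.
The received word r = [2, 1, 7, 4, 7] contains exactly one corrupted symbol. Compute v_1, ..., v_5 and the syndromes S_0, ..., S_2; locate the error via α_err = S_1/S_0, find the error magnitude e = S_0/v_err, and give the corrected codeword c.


S = (12, 7, 3), error at position 3, error magnitude e = 8, c = [2, 1, 12, 4, 7].

Step 1: column multipliers v_i = (∏_{j≠i}(α_i − α_j))^{−1} mod 13.
  i = 1 (α = 2): (2−12)(2−6)(2−8)(2−4) = (−10)·(−4)·(−6)·(−2) = 480 ≡ 12, so v_1 = 12^{−1} = 12 (mod 13).
  i = 2 (α = 12): (12−2)(12−6)(12−8)(12−4) = 10·6·4·8 = 1920 ≡ 9, so v_2 = 9^{−1} = 3 (mod 13).
  i = 3 (α = 6): (6−2)(6−12)(6−8)(6−4) = 4·(−6)·(−2)·2 = 96 ≡ 5, so v_3 = 5^{−1} = 8 (mod 13).
  i = 4 (α = 8): (8−2)(8−12)(8−6)(8−4) = 6·(−4)·2·4 = −192 ≡ 3, so v_4 = 3^{−1} = 9 (mod 13).
  i = 5 (α = 4): (4−2)(4−12)(4−6)(4−8) = 2·(−8)·(−2)·(−4) = −128 ≡ 2, so v_5 = 2^{−1} = 7 (mod 13).
  v = [12, 3, 8, 9, 7].
Step 2: syndromes of r = [2, 1, 7, 4, 7] (all sums mod 13).
  S_0 = Σ v_i r_i = 12·2 + 3·1 + 8·7 + 9·4 + 7·7 = 168 ≡ 12.
  S_1 = Σ v_i α_i r_i = 12·2·2 + 3·12·1 + 8·6·7 + 9·8·4 + 7·4·7 = 904 ≡ 7.
  α_i^2 mod 13 = [4, 1, 10, 12, 3].
  S_2 = Σ v_i α_i^2 r_i = 12·4·2 + 3·1·1 + 8·10·7 + 9·12·4 + 7·3·7 = 1238 ≡ 3.
  S = (12, 7, 3) ≠ 0, so r is not a codeword (an error is present).
Step 3: locate the error. For a single error e at position i, S_ℓ = v_i·e·α_i^ℓ, so α_err = S_1/S_0.
  S_0^{−1} = 12^{−1} = 12 (mod 13), so α_err = 7·12 = 84 ≡ 6 = α_3. Error position i = 3.
  Consistency check: S_2/S_1 = 3·2 = 6 ≡ 6 = α_err ✓ (single-error assumption holds).
Step 4: error magnitude e = S_0/v_3 = S_0·∏_{j≠3}(α_3 − α_j) = 12·5 = 60 ≡ 8 (mod 13).
Step 5: correct position 3: c_3 = r_3 − e = 7 − 8 ≡ 12 (mod 13). Hence c = [2, 1, 12, 4, 7].
  Check: interpolating c through the α_i gives m(x) = 10 + 9·x (degree < 2) with m(α_i) = c_i for every i, so c is indeed a codeword.


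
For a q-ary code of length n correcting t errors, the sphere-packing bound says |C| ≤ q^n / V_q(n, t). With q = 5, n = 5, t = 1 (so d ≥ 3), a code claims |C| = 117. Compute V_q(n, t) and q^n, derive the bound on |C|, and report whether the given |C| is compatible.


V_q(n, t) = 21, q^n = 3125, Hamming bound = 148, |C| = 117 ≤ bound (satisfied).

Step 1: Compute V_q(n, t) = Σ_{j=0}^1 C(n, j) (q−1)^j.
  j = 0: C(5,0)·(4)^0 = 1·1 = 1.
  j = 1: C(5,1)·(4)^1 = 5·4 = 20.
  V_q(n, t) = 1 + 20 = 21.
Step 2: q^n = 5^5 = 3125.
Step 3: Hamming bound ⌊q^n / V_q(n,t)⌋ = ⌊3125/21⌋ = 148.
Step 4: Compare |C| = 117 to 148: satisfied.
The claimed |C| lies below the Hamming bound.


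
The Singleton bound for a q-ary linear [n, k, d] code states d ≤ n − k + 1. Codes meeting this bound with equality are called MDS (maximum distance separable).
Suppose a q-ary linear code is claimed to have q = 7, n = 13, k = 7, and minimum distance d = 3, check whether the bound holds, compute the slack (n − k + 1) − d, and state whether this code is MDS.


Singleton RHS = n − k + 1 = 7, slack = 4, bound satisfied, not MDS.

Singleton bound: d ≤ n − k + 1.
Here n = 13, k = 7, so n − k + 1 = 7.
Given d = 3, check d ≤ 7: YES.
Slack = (n − k + 1) − d = 4.
The code is NOT MDS (slack = 4 > 0).
Description: the claimed parameters are [13, 7, 3]_7; such a code would be non-MDS.


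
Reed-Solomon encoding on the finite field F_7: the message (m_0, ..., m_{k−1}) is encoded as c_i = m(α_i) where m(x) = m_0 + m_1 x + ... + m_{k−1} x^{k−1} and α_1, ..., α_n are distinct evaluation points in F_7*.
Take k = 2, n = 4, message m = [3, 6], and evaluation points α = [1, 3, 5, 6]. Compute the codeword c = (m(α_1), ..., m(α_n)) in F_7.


c = [2, 0, 5, 4]

Message polynomial: m(x) = 3 + 6·x (mod 7).
For each evaluation point α_i, compute m(α_i) mod 7:
  α_1 = 1: Horner steps 6 → 2, so m(1) = 2.
  α_2 = 3: Horner steps 6 → 0, so m(3) = 0.
  α_3 = 5: Horner steps 6 → 5, so m(5) = 5.
  α_4 = 6: Horner steps 6 → 4, so m(6) = 4.
Codeword c = [2, 0, 5, 4] ∈ F_7^4.


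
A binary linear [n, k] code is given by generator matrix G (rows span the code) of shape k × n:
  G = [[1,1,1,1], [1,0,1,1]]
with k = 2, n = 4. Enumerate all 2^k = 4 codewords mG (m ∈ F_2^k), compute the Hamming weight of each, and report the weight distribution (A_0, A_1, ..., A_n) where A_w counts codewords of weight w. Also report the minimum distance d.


Weight distribution: A_0 = 1, A_1 = 1, A_3 = 1, A_4 = 1. Minimum distance d = 1.

Enumerate all 2^2 = 4 messages m ∈ F_2^2.
For each, compute codeword c = mG in F_2^4, then tally its weight.
  m = 00 → c = 0000, weight = 0.
  m = 10 → c = 1111, weight = 4.
  m = 01 → c = 1011, weight = 3.
  m = 11 → c = 0100, weight = 1.
Tally weights:
  weight 0: 1 codewords.
  weight 1: 1 codewords.
  weight 3: 1 codewords.
  weight 4: 1 codewords.
Minimum distance d = smallest w > 0 with A_w > 0 = 1.
Sanity: Σ A_w = 4 = 2^2 = 4 ✓.


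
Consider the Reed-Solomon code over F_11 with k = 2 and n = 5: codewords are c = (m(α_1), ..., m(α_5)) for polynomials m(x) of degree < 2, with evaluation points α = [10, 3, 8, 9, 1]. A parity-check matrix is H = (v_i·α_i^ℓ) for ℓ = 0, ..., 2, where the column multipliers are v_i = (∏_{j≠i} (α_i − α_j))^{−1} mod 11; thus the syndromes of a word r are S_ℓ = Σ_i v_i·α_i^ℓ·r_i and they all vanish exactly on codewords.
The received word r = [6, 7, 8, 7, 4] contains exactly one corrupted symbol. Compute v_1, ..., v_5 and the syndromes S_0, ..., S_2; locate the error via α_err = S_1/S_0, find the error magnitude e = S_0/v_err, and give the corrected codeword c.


S = (3, 9, 5), error at position 2, error magnitude e = 5, c = [6, 2, 8, 7, 4].

Step 1: column multipliers v_i = (∏_{j≠i}(α_i − α_j))^{−1} mod 11.
  i = 1 (α = 10): (10−3)(10−8)(10−9)(10−1) = 7·2·1·9 = 126 ≡ 5, so v_1 = 5^{−1} = 9 (mod 11).
  i = 2 (α = 3): (3−10)(3−8)(3−9)(3−1) = (−7)·(−5)·(−6)·2 = −420 ≡ 9, so v_2 = 9^{−1} = 5 (mod 11).
  i = 3 (α = 8): (8−10)(8−3)(8−9)(8−1) = (−2)·5·(−1)·7 = 70 ≡ 4, so v_3 = 4^{−1} = 3 (mod 11).
  i = 4 (α = 9): (9−10)(9−3)(9−8)(9−1) = (−1)·6·1·8 = −48 ≡ 7, so v_4 = 7^{−1} = 8 (mod 11).
  i = 5 (α = 1): (1−10)(1−3)(1−8)(1−9) = (−9)·(−2)·(−7)·(−8) = 1008 ≡ 7, so v_5 = 7^{−1} = 8 (mod 11).
  v = [9, 5, 3, 8, 8].
Step 2: syndromes of r = [6, 7, 8, 7, 4] (all sums mod 11).
  S_0 = Σ v_i r_i = 9·6 + 5·7 + 3·8 + 8·7 + 8·4 = 201 ≡ 3.
  S_1 = Σ v_i α_i r_i = 9·10·6 + 5·3·7 + 3·8·8 + 8·9·7 + 8·1·4 = 1373 ≡ 9.
  α_i^2 mod 11 = [1, 9, 9, 4, 1].
  S_2 = Σ v_i α_i^2 r_i = 9·1·6 + 5·9·7 + 3·9·8 + 8·4·7 + 8·1·4 = 841 ≡ 5.
  S = (3, 9, 5) ≠ 0, so r is not a codeword (an error is present).
Step 3: locate the error. For a single error e at position i, S_ℓ = v_i·e·α_i^ℓ, so α_err = S_1/S_0.
  S_0^{−1} = 3^{−1} = 4 (mod 11), so α_err = 9·4 = 36 ≡ 3 = α_2. Error position i = 2.
  Consistency check: S_2/S_1 = 5·5 = 25 ≡ 3 = α_err ✓ (single-error assumption holds).
Step 4: error magnitude e = S_0/v_2 = S_0·∏_{j≠2}(α_2 − α_j) = 3·9 = 27 ≡ 5 (mod 11).
Step 5: correct position 2: c_2 = r_2 − e = 7 − 5 ≡ 2 (mod 11). Hence c = [6, 2, 8, 7, 4].
  Check: interpolating c through the α_i gives m(x) = 5 + 10·x (degree < 2) with m(α_i) = c_i for every i, so c is indeed a codeword.


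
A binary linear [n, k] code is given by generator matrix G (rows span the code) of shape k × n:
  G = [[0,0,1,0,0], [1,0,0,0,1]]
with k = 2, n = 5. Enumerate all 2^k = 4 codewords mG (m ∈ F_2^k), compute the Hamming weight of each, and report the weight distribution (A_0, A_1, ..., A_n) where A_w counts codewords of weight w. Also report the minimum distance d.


Weight distribution: A_0 = 1, A_1 = 1, A_2 = 1, A_3 = 1. Minimum distance d = 1.

Enumerate all 2^2 = 4 messages m ∈ F_2^2.
For each, compute codeword c = mG in F_2^5, then tally its weight.
  m = 00 → c = 00000, weight = 0.
  m = 10 → c = 00100, weight = 1.
  m = 01 → c = 10001, weight = 2.
  m = 11 → c = 10101, weight = 3.
Tally weights:
  weight 0: 1 codewords.
  weight 1: 1 codewords.
  weight 2: 1 codewords.
  weight 3: 1 codewords.
Minimum distance d = smallest w > 0 with A_w > 0 = 1.
Sanity: Σ A_w = 4 = 2^2 = 4 ✓.


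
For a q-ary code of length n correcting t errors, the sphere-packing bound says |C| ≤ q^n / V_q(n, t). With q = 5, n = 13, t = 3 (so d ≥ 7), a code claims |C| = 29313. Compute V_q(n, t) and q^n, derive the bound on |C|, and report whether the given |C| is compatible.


V_q(n, t) = 19605, q^n = 1220703125, Hamming bound = 62264, |C| = 29313 ≤ bound (satisfied).

Step 1: Compute V_q(n, t) = Σ_{j=0}^3 C(n, j) (q−1)^j.
  j = 0: C(13,0)·(4)^0 = 1·1 = 1.
  j = 1: C(13,1)·(4)^1 = 13·4 = 52.
  j = 2: C(13,2)·(4)^2 = 78·16 = 1248.
  j = 3: C(13,3)·(4)^3 = 286·64 = 18304.
  V_q(n, t) = 1 + 52 + 1248 + 18304 = 19605.
Step 2: q^n = 5^13 = 1220703125.
Step 3: Hamming bound ⌊q^n / V_q(n,t)⌋ = ⌊1220703125/19605⌋ = 62264.
Step 4: Compare |C| = 29313 to 62264: satisfied.
The claimed |C| lies below the Hamming bound.


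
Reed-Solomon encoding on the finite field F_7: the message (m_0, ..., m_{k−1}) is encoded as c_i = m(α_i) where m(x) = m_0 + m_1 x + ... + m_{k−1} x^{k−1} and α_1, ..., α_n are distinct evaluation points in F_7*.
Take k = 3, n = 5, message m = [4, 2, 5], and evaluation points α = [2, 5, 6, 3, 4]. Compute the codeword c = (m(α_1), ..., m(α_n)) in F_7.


c = [0, 6, 0, 6, 1]

Message polynomial: m(x) = 4 + 2·x + 5·x^2 (mod 7).
For each evaluation point α_i, compute m(α_i) mod 7:
  α_1 = 2: Horner steps 5 → 5 → 0, so m(2) = 0.
  α_2 = 5: Horner steps 5 → 6 → 6, so m(5) = 6.
  α_3 = 6: Horner steps 5 → 4 → 0, so m(6) = 0.
  α_4 = 3: Horner steps 5 → 3 → 6, so m(3) = 6.
  α_5 = 4: Horner steps 5 → 1 → 1, so m(4) = 1.
Codeword c = [0, 6, 0, 6, 1] ∈ F_7^5.


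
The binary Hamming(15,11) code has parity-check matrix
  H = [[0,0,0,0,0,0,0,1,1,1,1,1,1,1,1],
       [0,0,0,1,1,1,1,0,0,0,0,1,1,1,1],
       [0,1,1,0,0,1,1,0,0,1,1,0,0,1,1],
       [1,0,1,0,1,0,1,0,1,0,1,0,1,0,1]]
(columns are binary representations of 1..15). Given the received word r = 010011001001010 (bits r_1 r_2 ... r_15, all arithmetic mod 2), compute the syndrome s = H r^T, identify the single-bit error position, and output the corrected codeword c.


s = (1, 0, 1, 0)^T, error position = 10, corrected codeword c = 010011001101010

Compute s = H r^T mod 2 one row at a time:
  s_1 = 0 + 1 + 0 + 0 + 1 + 0 + 1 + 0 = 3 ≡ 1 (mod 2).
  s_2 = 0 + 1 + 1 + 0 + 1 + 0 + 1 + 0 = 4 ≡ 0 (mod 2).
  s_3 = 1 + 0 + 1 + 0 + 0 + 0 + 1 + 0 = 3 ≡ 1 (mod 2).
  s_4 = 0 + 0 + 1 + 0 + 1 + 0 + 0 + 0 = 2 ≡ 0 (mod 2).
s = (1, 0, 1, 0)^T — this equals column 10 of H (binary 1010), so error is at position 10.
Correct: flip bit 10 of r = 010011001001010 to get c = 010011001101010.


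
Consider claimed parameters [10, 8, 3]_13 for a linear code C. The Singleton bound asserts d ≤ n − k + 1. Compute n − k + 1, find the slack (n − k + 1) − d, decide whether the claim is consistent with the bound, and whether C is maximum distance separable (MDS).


Singleton RHS = n − k + 1 = 3, slack = 0, bound satisfied, MDS.

Singleton bound: d ≤ n − k + 1.
Here n = 10, k = 8, so n − k + 1 = 3.
Given d = 3, check d ≤ 3: YES.
Slack = (n − k + 1) − d = 0.
The code is MDS (slack = 0).
Description: the claimed parameters are [10, 8, 3]_13; such a code would be MDS (meets Singleton bound).


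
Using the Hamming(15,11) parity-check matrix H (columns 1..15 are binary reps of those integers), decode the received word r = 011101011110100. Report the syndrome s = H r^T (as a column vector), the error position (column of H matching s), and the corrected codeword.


s = (1, 1, 1, 0)^T, error position = 14, corrected codeword c = 011101011110110

Compute s = H r^T mod 2 one row at a time:
  s_1 = 1 + 1 + 1 + 1 + 0 + 1 + 0 + 0 = 5 ≡ 1 (mod 2).
  s_2 = 1 + 0 + 1 + 0 + 0 + 1 + 0 + 0 = 3 ≡ 1 (mod 2).
  s_3 = 1 + 1 + 1 + 0 + 1 + 1 + 0 + 0 = 5 ≡ 1 (mod 2).
  s_4 = 0 + 1 + 0 + 0 + 1 + 1 + 1 + 0 = 4 ≡ 0 (mod 2).
s = (1, 1, 1, 0)^T — this equals column 14 of H (binary 1110), so error is at position 14.
Correct: flip bit 14 of r = 011101011110100 to get c = 011101011110110.


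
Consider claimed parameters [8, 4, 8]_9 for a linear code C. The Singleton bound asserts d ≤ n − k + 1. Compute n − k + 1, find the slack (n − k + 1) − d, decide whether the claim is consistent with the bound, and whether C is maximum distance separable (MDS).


Singleton RHS = n − k + 1 = 5, slack = -3, bound violated (no such code; not MDS).

Singleton bound: d ≤ n − k + 1.
Here n = 8, k = 4, so n − k + 1 = 5.
Given d = 8, check d ≤ 5: NO.
Slack = (n − k + 1) − d = -3.
The slack is negative: d = 8 exceeds n − k + 1 = 5 by 3, so the Singleton bound is violated and no linear [8, 4, 8]_9 code can exist. In particular it is not MDS (MDS requires d = n − k + 1 exactly).
Description: the claimed parameters are [8, 4, 8]_9; such a code would be impossible (violates the Singleton bound).


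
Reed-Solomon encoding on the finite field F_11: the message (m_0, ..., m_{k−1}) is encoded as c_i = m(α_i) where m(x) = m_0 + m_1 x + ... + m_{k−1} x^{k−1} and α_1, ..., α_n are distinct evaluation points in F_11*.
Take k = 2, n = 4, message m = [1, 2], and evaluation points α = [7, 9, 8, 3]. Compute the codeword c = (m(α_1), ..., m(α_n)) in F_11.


c = [4, 8, 6, 7]

Message polynomial: m(x) = 1 + 2·x (mod 11).
For each evaluation point α_i, compute m(α_i) mod 11:
  α_1 = 7: Horner steps 2 → 4, so m(7) = 4.
  α_2 = 9: Horner steps 2 → 8, so m(9) = 8.
  α_3 = 8: Horner steps 2 → 6, so m(8) = 6.
  α_4 = 3: Horner steps 2 → 7, so m(3) = 7.
Codeword c = [4, 8, 6, 7] ∈ F_11^4.


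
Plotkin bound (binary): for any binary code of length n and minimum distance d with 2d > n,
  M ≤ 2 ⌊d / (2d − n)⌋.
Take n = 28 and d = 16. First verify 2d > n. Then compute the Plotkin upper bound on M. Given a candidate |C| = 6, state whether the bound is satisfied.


Plotkin bound M ≤ 8; given |C| = 6 ≤ bound (satisfied).

Check applicability: 2d = 32, n = 28.
2d − n = 4 > 0, so Plotkin applies.
Compute d/(2d−n) = 16/4 ≈ 4.0000.
⌊d/(2d−n)⌋ = 4.
Plotkin bound: M ≤ 2·4 = 8.
Given |C| = 6, check: satisfied.
This |C| is below the Plotkin bound.


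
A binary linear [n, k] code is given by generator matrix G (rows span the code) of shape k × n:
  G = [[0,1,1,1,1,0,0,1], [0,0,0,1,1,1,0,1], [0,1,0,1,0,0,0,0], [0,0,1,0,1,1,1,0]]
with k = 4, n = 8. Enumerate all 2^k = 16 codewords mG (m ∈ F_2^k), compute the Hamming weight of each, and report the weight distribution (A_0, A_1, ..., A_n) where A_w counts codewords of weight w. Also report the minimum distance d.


Weight distribution: A_0 = 1, A_2 = 1, A_3 = 6, A_4 = 5, A_5 = 2, A_6 = 1. Minimum distance d = 2.

Enumerate all 2^4 = 16 messages m ∈ F_2^4.
For each, compute codeword c = mG in F_2^8, then tally its weight.
  m = 0000 → c = 00000000, weight = 0.
  m = 1000 → c = 01111001, weight = 5.
  m = 0100 → c = 00011101, weight = 4.
  m = 1100 → c = 01100100, weight = 3.
  m = 0010 → c = 01010000, weight = 2.
  m = 1010 → c = 00101001, weight = 3.
  m = 0110 → c = 01001101, weight = 4.
  m = 1110 → c = 00110100, weight = 3.
  m = 0001 → c = 00101110, weight = 4.
  m = 1001 → c = 01010111, weight = 5.
  m = 0101 → c = 00110011, weight = 4.
  m = 1101 → c = 01001010, weight = 3.
  m = 0011 → c = 01111110, weight = 6.
  m = 1011 → c = 00000111, weight = 3.
  m = 0111 → c = 01100011, weight = 4.
  m = 1111 → c = 00011010, weight = 3.
Tally weights:
  weight 0: 1 codewords.
  weight 2: 1 codewords.
  weight 3: 6 codewords.
  weight 4: 5 codewords.
  weight 5: 2 codewords.
  weight 6: 1 codewords.
Minimum distance d = smallest w > 0 with A_w > 0 = 2.
Sanity: Σ A_w = 16 = 2^4 = 16 ✓.


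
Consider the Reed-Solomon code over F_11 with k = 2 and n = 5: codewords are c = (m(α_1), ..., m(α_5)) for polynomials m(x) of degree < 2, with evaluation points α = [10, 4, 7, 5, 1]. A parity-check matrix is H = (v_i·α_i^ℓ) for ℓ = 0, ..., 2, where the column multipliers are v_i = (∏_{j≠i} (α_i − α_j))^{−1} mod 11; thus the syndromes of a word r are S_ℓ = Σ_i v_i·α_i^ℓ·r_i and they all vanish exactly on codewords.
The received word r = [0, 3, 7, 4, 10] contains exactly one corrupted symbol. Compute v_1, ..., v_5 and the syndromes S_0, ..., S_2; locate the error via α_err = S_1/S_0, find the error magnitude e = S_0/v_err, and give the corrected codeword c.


S = (1, 5, 3), error at position 4, error magnitude e = 7, c = [0, 3, 7, 8, 10].

Step 1: column multipliers v_i = (∏_{j≠i}(α_i − α_j))^{−1} mod 11.
  i = 1 (α = 10): (10−4)(10−7)(10−5)(10−1) = 6·3·5·9 = 810 ≡ 7, so v_1 = 7^{−1} = 8 (mod 11).
  i = 2 (α = 4): (4−10)(4−7)(4−5)(4−1) = (−6)·(−3)·(−1)·3 = −54 ≡ 1, so v_2 = 1^{−1} = 1 (mod 11).
  i = 3 (α = 7): (7−10)(7−4)(7−5)(7−1) = (−3)·3·2·6 = −108 ≡ 2, so v_3 = 2^{−1} = 6 (mod 11).
  i = 4 (α = 5): (5−10)(5−4)(5−7)(5−1) = (−5)·1·(−2)·4 = 40 ≡ 7, so v_4 = 7^{−1} = 8 (mod 11).
  i = 5 (α = 1): (1−10)(1−4)(1−7)(1−5) = (−9)·(−3)·(−6)·(−4) = 648 ≡ 10, so v_5 = 10^{−1} = 10 (mod 11).
  v = [8, 1, 6, 8, 10].
Step 2: syndromes of r = [0, 3, 7, 4, 10] (all sums mod 11).
  S_0 = Σ v_i r_i = 8·0 + 1·3 + 6·7 + 8·4 + 10·10 = 177 ≡ 1.
  S_1 = Σ v_i α_i r_i = 8·10·0 + 1·4·3 + 6·7·7 + 8·5·4 + 10·1·10 = 566 ≡ 5.
  α_i^2 mod 11 = [1, 5, 5, 3, 1].
  S_2 = Σ v_i α_i^2 r_i = 8·1·0 + 1·5·3 + 6·5·7 + 8·3·4 + 10·1·10 = 421 ≡ 3.
  S = (1, 5, 3) ≠ 0, so r is not a codeword (an error is present).
Step 3: locate the error. For a single error e at position i, S_ℓ = v_i·e·α_i^ℓ, so α_err = S_1/S_0.
  S_0^{−1} = 1^{−1} = 1 (mod 11), so α_err = 5·1 = 5 ≡ 5 = α_4. Error position i = 4.
  Consistency check: S_2/S_1 = 3·9 = 27 ≡ 5 = α_err ✓ (single-error assumption holds).
Step 4: error magnitude e = S_0/v_4 = S_0·∏_{j≠4}(α_4 − α_j) = 1·7 = 7 ≡ 7 (mod 11).
Step 5: correct position 4: c_4 = r_4 − e = 4 − 7 ≡ 8 (mod 11). Hence c = [0, 3, 7, 8, 10].
  Check: interpolating c through the α_i gives m(x) = 5 + 5·x (degree < 2) with m(α_i) = c_i for every i, so c is indeed a codeword.


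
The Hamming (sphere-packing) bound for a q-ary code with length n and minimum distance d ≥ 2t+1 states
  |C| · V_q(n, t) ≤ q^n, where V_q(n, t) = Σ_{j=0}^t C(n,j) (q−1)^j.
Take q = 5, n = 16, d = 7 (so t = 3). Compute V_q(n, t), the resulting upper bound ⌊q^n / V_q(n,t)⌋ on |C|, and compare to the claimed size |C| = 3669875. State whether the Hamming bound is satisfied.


V_q(n, t) = 37825, q^n = 152587890625, Hamming bound = 4034048, |C| = 3669875 ≤ bound (satisfied).

Step 1: Compute V_q(n, t) = Σ_{j=0}^3 C(n, j) (q−1)^j.
  j = 0: C(16,0)·(4)^0 = 1·1 = 1.
  j = 1: C(16,1)·(4)^1 = 16·4 = 64.
  j = 2: C(16,2)·(4)^2 = 120·16 = 1920.
  j = 3: C(16,3)·(4)^3 = 560·64 = 35840.
  V_q(n, t) = 1 + 64 + 1920 + 35840 = 37825.
Step 2: q^n = 5^16 = 152587890625.
Step 3: Hamming bound ⌊q^n / V_q(n,t)⌋ = ⌊152587890625/37825⌋ = 4034048.
Step 4: Compare |C| = 3669875 to 4034048: satisfied.
The claimed |C| lies below the Hamming bound.


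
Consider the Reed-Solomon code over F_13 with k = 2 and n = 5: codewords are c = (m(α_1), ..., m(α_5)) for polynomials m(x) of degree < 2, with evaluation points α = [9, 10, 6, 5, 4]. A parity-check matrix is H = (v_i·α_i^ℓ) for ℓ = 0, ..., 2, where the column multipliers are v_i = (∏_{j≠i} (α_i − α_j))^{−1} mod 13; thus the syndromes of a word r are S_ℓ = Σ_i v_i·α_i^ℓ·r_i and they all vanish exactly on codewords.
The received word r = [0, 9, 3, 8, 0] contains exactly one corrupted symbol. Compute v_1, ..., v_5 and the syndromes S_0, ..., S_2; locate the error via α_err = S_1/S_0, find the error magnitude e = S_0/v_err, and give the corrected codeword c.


S = (5, 6, 2), error at position 1, error magnitude e = 12, c = [1, 9, 3, 8, 0].

Step 1: column multipliers v_i = (∏_{j≠i}(α_i − α_j))^{−1} mod 13.
  i = 1 (α = 9): (9−10)(9−6)(9−5)(9−4) = (−1)·3·4·5 = −60 ≡ 5, so v_1 = 5^{−1} = 8 (mod 13).
  i = 2 (α = 10): (10−9)(10−6)(10−5)(10−4) = 1·4·5·6 = 120 ≡ 3, so v_2 = 3^{−1} = 9 (mod 13).
  i = 3 (α = 6): (6−9)(6−10)(6−5)(6−4) = (−3)·(−4)·1·2 = 24 ≡ 11, so v_3 = 11^{−1} = 6 (mod 13).
  i = 4 (α = 5): (5−9)(5−10)(5−6)(5−4) = (−4)·(−5)·(−1)·1 = −20 ≡ 6, so v_4 = 6^{−1} = 11 (mod 13).
  i = 5 (α = 4): (4−9)(4−10)(4−6)(4−5) = (−5)·(−6)·(−2)·(−1) = 60 ≡ 8, so v_5 = 8^{−1} = 5 (mod 13).
  v = [8, 9, 6, 11, 5].
Step 2: syndromes of r = [0, 9, 3, 8, 0] (all sums mod 13).
  S_0 = Σ v_i r_i = 8·0 + 9·9 + 6·3 + 11·8 + 5·0 = 187 ≡ 5.
  S_1 = Σ v_i α_i r_i = 8·9·0 + 9·10·9 + 6·6·3 + 11·5·8 + 5·4·0 = 1358 ≡ 6.
  α_i^2 mod 13 = [3, 9, 10, 12, 3].
  S_2 = Σ v_i α_i^2 r_i = 8·3·0 + 9·9·9 + 6·10·3 + 11·12·8 + 5·3·0 = 1965 ≡ 2.
  S = (5, 6, 2) ≠ 0, so r is not a codeword (an error is present).
Step 3: locate the error. For a single error e at position i, S_ℓ = v_i·e·α_i^ℓ, so α_err = S_1/S_0.
  S_0^{−1} = 5^{−1} = 8 (mod 13), so α_err = 6·8 = 48 ≡ 9 = α_1. Error position i = 1.
  Consistency check: S_2/S_1 = 2·11 = 22 ≡ 9 = α_err ✓ (single-error assumption holds).
Step 4: error magnitude e = S_0/v_1 = S_0·∏_{j≠1}(α_1 − α_j) = 5·5 = 25 ≡ 12 (mod 13).
Step 5: correct position 1: c_1 = r_1 − e = 0 − 12 ≡ 1 (mod 13). Hence c = [1, 9, 3, 8, 0].
  Check: interpolating c through the α_i gives m(x) = 7 + 8·x (degree < 2) with m(α_i) = c_i for every i, so c is indeed a codeword.
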